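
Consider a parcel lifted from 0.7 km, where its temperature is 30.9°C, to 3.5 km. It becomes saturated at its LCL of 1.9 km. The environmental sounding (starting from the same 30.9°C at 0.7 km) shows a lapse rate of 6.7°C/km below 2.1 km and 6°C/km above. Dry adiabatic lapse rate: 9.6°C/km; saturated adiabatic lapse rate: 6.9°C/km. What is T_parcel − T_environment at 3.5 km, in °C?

-4.78°C (parcel cooler than environment)

Parcel:
  700 → 1900 m (dry, 9.6°C/km): ΔT = -9.6 × 1.2 = -11.52°C → T = 19.38°C
  1900 → 3500 m (saturated, 6.9°C/km): ΔT = -6.9 × 1.6 = -11.04°C → T = 8.34°C
Environment:
  700 → 2100 m (environment, lower layer, 6.7°C/km): ΔT = -6.7 × 1.4 = -9.38°C → T = 21.52°C
  2100 → 3500 m (environment, upper layer, 6°C/km): ΔT = -6 × 1.4 = -8.4°C → T = 13.12°C
T_parcel − T_env = 8.34 − 13.12 = -4.78°C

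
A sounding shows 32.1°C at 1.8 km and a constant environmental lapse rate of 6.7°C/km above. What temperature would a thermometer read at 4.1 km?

16.69°C

Environmental to 4100 m: -6.7 × 2.3 km = -15.41°C, so T = 16.69°C.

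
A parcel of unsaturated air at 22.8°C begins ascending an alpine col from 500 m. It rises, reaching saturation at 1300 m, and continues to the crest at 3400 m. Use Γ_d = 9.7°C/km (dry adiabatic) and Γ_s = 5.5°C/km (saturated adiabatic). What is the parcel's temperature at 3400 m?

3.49°C

500–1300 m, dry: Δz = 0.8 km ⇒ ΔT = -7.76°C; T = 15.04°C
1300–3400 m, saturated: Δz = 2.1 km ⇒ ΔT = -11.55°C; T = 3.49°C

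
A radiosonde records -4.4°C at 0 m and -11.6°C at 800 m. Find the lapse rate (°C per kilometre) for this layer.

Γ = −ΔT/Δz = (-4.4 − (-11.6)) / (800 − 0) m
  = 7.2°C / 0.8 km = 9°C/km

9°C/km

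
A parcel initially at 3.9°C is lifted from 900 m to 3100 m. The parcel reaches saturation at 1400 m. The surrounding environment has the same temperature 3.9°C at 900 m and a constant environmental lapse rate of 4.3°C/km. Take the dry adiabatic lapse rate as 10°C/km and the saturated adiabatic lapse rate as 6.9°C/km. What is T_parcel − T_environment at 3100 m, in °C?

Parcel:
  From 900 m to 1400 m (dry): cools by 10 × 0.5 = 5°C, giving -1.1°C.
  From 1400 m to 3100 m (saturated): cools by 6.9 × 1.7 = 11.73°C, giving -12.83°C.
Environment:
  From 900 m to 3100 m (environment): cools by 4.3 × 2.2 = 9.46°C, giving -5.56°C.
T_parcel − T_env = -12.83 − (-5.56) = -7.27°C

-7.27°C (parcel cooler than environment)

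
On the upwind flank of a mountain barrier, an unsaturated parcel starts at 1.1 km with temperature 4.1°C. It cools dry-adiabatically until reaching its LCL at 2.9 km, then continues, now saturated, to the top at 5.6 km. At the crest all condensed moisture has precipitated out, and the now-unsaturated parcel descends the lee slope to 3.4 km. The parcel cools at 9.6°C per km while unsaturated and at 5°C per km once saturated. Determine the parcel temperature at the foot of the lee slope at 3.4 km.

From 1100 m to 2900 m (dry): cools by 9.6 × 1.8 = 17.28°C, giving -13.18°C.
From 2900 m to 5600 m (saturated): cools by 5 × 2.7 = 13.5°C, giving -26.68°C.
From 5600 m to 3400 m (dry descent): warms by 9.6 × 2.2 = 21.12°C, giving -5.56°C.

-5.56°C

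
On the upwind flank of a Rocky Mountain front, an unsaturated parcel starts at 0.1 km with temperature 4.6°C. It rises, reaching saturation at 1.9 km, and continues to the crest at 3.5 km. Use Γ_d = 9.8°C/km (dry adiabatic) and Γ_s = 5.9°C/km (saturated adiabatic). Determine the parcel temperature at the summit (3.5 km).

-22.48°C

From 100 m to 1900 m (dry): cools by 9.8 × 1.8 = 17.64°C, giving -13.04°C.
From 1900 m to 3500 m (saturated): cools by 5.9 × 1.6 = 9.44°C, giving -22.48°C.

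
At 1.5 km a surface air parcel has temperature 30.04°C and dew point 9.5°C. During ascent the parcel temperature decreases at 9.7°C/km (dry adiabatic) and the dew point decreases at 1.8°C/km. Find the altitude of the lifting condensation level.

4.1 km

T and T_d converge at 9.7 − 1.8 = 7.9°C per km
Height above start = (30.04 − 9.5) / 7.9 = 2.6 km
LCL altitude = 1500 m + 2600 m = 4100 m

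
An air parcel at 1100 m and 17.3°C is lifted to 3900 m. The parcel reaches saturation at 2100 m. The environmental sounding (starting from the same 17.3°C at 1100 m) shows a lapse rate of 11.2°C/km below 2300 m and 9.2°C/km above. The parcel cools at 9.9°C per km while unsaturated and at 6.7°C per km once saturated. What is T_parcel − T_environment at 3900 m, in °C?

Parcel:
  1100–2100 m, dry: Δz = 1 km ⇒ ΔT = -9.9°C; T = 7.4°C
  2100–3900 m, saturated: Δz = 1.8 km ⇒ ΔT = -12.06°C; T = -4.66°C
Environment:
  1100–2300 m, environment, lower layer: Δz = 1.2 km ⇒ ΔT = -13.44°C; T = 3.86°C
  2300–3900 m, environment, upper layer: Δz = 1.6 km ⇒ ΔT = -14.72°C; T = -10.86°C
T_parcel − T_env = -4.66 − (-10.86) = +6.2°C

+6.2°C (parcel warmer than environment)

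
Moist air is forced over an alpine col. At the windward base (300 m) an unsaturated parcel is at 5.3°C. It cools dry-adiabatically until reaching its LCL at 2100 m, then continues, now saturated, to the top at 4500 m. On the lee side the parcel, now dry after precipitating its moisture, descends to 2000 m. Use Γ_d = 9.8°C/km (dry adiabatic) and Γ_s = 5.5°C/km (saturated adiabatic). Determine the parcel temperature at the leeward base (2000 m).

-1.04°C

Dry to 2100 m: -9.8 × 1.8 km = -17.64°C, so T = -12.34°C.
Saturated to 4500 m: -5.5 × 2.4 km = -13.2°C, so T = -25.54°C.
Dry descent to 2000 m: +9.8 × 2.5 km = +24.5°C, so T = -1.04°C.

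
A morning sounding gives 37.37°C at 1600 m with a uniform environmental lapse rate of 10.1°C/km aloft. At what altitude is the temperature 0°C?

5300 m

Height above start = (37.37 − 0) / 10.1 = 3.7 km
Altitude = 1600 m + 3700 m = 5300 m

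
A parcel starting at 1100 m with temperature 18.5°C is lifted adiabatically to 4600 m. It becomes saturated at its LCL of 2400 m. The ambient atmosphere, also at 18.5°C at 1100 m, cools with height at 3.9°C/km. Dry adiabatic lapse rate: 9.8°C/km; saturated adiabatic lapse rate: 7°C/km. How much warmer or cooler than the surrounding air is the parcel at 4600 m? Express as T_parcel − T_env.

Parcel:
  1100–2400 m, dry: Δz = 1.3 km ⇒ ΔT = -12.74°C; T = 5.76°C
  2400–4600 m, saturated: Δz = 2.2 km ⇒ ΔT = -15.4°C; T = -9.64°C
Environment:
  1100–4600 m, environment: Δz = 3.5 km ⇒ ΔT = -13.65°C; T = 4.85°C
T_parcel − T_env = -9.64 − 4.85 = -14.49°C

-14.49°C (parcel cooler than environment)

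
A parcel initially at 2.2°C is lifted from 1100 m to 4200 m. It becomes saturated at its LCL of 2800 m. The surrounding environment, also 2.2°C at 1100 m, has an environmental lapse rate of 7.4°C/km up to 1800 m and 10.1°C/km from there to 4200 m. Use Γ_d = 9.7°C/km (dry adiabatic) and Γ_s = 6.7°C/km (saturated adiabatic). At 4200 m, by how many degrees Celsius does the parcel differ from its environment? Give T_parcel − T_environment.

Parcel:
  From 1100 m to 2800 m (dry): cools by 9.7 × 1.7 = 16.49°C, giving -14.29°C.
  From 2800 m to 4200 m (saturated): cools by 6.7 × 1.4 = 9.38°C, giving -23.67°C.
Environment:
  From 1100 m to 1800 m (environment, lower layer): cools by 7.4 × 0.7 = 5.18°C, giving -2.98°C.
  From 1800 m to 4200 m (environment, upper layer): cools by 10.1 × 2.4 = 24.24°C, giving -27.22°C.
T_parcel − T_env = -23.67 − (-27.22) = +3.55°C

+3.55°C (parcel warmer than environment)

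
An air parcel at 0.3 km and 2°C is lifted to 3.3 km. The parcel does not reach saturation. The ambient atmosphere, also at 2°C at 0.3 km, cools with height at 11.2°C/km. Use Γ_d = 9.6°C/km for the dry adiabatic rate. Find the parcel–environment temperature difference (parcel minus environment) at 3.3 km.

+4.8°C (parcel warmer than environment)

Parcel:
  From 300 m to 3300 m (dry): cools by 9.6 × 3 = 28.8°C, giving -26.8°C.
Environment:
  From 300 m to 3300 m (environment): cools by 11.2 × 3 = 33.6°C, giving -31.6°C.
T_parcel − T_env = -26.8 − (-31.6) = +4.8°C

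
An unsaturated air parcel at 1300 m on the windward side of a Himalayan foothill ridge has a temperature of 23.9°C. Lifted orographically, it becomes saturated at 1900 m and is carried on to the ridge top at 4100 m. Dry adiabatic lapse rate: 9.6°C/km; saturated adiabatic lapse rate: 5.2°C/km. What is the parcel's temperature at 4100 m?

6.7°C

From 1300 m to 1900 m (dry): cools by 9.6 × 0.6 = 5.76°C, giving 18.14°C.
From 1900 m to 4100 m (saturated): cools by 5.2 × 2.2 = 11.44°C, giving 6.7°C.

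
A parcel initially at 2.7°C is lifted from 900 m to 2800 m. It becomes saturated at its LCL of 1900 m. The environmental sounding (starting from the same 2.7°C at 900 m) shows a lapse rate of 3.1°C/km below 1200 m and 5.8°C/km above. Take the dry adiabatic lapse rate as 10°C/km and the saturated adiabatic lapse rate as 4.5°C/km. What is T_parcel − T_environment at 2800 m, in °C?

Parcel:
  From 900 m to 1900 m (dry): cools by 10 × 1 = 10°C, giving -7.3°C.
  From 1900 m to 2800 m (saturated): cools by 4.5 × 0.9 = 4.05°C, giving -11.35°C.
Environment:
  From 900 m to 1200 m (environment, lower layer): cools by 3.1 × 0.3 = 0.93°C, giving 1.77°C.
  From 1200 m to 2800 m (environment, upper layer): cools by 5.8 × 1.6 = 9.28°C, giving -7.51°C.
T_parcel − T_env = -11.35 − (-7.51) = -3.84°C

-3.84°C (parcel cooler than environment)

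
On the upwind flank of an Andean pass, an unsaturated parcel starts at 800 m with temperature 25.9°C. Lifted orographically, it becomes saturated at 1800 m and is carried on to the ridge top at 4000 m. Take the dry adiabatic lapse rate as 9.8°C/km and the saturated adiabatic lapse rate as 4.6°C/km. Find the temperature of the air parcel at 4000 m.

5.98°C

800 → 1800 m (dry, 9.8°C/km): ΔT = -9.8 × 1 = -9.8°C → T = 16.1°C
1800 → 4000 m (saturated, 4.6°C/km): ΔT = -4.6 × 2.2 = -10.12°C → T = 5.98°C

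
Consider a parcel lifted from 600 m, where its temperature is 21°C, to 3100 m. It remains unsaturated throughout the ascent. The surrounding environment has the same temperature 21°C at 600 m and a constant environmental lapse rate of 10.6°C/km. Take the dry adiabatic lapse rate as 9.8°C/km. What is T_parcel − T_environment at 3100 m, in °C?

Parcel:
  600 → 3100 m (dry, 9.8°C/km): ΔT = -9.8 × 2.5 = -24.5°C → T = -3.5°C
Environment:
  600 → 3100 m (environment, 10.6°C/km): ΔT = -10.6 × 2.5 = -26.5°C → T = -5.5°C
T_parcel − T_env = -3.5 − (-5.5) = +2°C

+2°C (parcel warmer than environment)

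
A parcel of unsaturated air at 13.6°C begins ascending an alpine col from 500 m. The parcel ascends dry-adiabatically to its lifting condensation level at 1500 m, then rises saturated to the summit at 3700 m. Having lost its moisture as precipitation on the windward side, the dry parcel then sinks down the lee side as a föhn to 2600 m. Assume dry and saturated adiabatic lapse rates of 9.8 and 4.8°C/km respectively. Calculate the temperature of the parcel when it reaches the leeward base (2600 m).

4.02°C

From 500 m to 1500 m (dry): cools by 9.8 × 1 = 9.8°C, giving 3.8°C.
From 1500 m to 3700 m (saturated): cools by 4.8 × 2.2 = 10.56°C, giving -6.76°C.
From 3700 m to 2600 m (dry descent): warms by 9.8 × 1.1 = 10.78°C, giving 4.02°C.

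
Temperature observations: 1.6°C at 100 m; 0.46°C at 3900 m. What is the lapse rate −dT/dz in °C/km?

0.3°C/km

Γ = −ΔT/Δz = (1.6 − 0.46) / (3900 − 100) m
  = 1.14°C / 3.8 km = 0.3°C/km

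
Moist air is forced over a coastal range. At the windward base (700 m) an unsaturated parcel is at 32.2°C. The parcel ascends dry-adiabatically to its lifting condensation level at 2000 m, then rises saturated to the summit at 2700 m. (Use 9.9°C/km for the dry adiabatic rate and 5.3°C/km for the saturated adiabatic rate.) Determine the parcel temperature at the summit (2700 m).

15.62°C

700 → 2000 m (dry, 9.9°C/km): ΔT = -9.9 × 1.3 = -12.87°C → T = 19.33°C
2000 → 2700 m (saturated, 5.3°C/km): ΔT = -5.3 × 0.7 = -3.71°C → T = 15.62°C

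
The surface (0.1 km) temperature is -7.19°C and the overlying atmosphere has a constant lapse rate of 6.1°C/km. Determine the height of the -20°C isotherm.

2.2 km

Height above start = (-7.19 − (-20)) / 6.1 = 2.1 km
Altitude = 100 m + 2100 m = 2200 m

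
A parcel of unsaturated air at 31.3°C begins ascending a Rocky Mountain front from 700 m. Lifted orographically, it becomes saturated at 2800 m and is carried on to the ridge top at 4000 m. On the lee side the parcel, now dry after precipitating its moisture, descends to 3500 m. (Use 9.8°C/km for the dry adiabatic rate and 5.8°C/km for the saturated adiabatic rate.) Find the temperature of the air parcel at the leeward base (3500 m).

From 700 m to 2800 m (dry): cools by 9.8 × 2.1 = 20.58°C, giving 10.72°C.
From 2800 m to 4000 m (saturated): cools by 5.8 × 1.2 = 6.96°C, giving 3.76°C.
From 4000 m to 3500 m (dry descent): warms by 9.8 × 0.5 = 4.9°C, giving 8.66°C.

8.66°C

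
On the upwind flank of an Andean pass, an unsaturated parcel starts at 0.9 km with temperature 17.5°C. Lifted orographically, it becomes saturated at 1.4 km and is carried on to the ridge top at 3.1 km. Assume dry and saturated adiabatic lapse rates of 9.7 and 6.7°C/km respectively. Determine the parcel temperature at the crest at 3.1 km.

900 → 1400 m (dry, 9.7°C/km): ΔT = -9.7 × 0.5 = -4.85°C → T = 12.65°C
1400 → 3100 m (saturated, 6.7°C/km): ΔT = -6.7 × 1.7 = -11.39°C → T = 1.26°C

1.26°C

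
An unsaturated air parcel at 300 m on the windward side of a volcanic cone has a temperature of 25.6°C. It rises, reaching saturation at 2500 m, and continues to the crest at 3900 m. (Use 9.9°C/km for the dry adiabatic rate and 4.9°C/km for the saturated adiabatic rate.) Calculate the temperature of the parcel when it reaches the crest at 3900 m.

-3.04°C

300 → 2500 m (dry, 9.9°C/km): ΔT = -9.9 × 2.2 = -21.78°C → T = 3.82°C
2500 → 3900 m (saturated, 4.9°C/km): ΔT = -4.9 × 1.4 = -6.86°C → T = -3.04°C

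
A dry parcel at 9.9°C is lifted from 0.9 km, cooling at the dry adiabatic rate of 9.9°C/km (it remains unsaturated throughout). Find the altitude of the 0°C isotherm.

1.9 km

Height above start = (9.9 − 0) / 9.9 = 1 km
Altitude = 900 m + 1000 m = 1900 m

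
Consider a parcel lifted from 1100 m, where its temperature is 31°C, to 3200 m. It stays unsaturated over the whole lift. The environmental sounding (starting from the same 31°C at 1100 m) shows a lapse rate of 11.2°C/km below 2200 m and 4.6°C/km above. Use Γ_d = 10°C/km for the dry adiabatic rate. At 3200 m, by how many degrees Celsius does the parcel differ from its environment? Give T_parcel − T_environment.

-4.08°C (parcel cooler than environment)

Parcel:
  1100–3200 m, dry: Δz = 2.1 km ⇒ ΔT = -21°C; T = 10°C
Environment:
  1100–2200 m, environment, lower layer: Δz = 1.1 km ⇒ ΔT = -12.32°C; T = 18.68°C
  2200–3200 m, environment, upper layer: Δz = 1 km ⇒ ΔT = -4.6°C; T = 14.08°C
T_parcel − T_env = 10 − 14.08 = -4.08°C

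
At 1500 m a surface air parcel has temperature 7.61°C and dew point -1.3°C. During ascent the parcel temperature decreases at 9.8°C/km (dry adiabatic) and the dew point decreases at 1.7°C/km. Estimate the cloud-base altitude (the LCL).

T and T_d converge at 9.8 − 1.7 = 8.1°C per km
Height above start = (7.61 − (-1.3)) / 8.1 = 1.1 km
LCL altitude = 1500 m + 1100 m = 2600 m

2600 m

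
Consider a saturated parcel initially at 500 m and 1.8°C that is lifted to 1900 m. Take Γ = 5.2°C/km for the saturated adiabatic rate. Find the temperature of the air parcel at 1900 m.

Saturated adiabatic to 1900 m: -5.2 × 1.4 km = -7.28°C, so T = -5.48°C.

-5.48°C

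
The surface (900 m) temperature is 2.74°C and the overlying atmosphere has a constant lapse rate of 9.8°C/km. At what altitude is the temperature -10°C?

Height above start = (2.74 − (-10)) / 9.8 = 1.3 km
Altitude = 900 m + 1300 m = 2200 m

2200 m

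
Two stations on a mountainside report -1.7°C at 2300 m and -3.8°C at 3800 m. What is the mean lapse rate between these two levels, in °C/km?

Γ = −ΔT/Δz = (-1.7 − (-3.8)) / (3800 − 2300) m
  = 2.1°C / 1.5 km = 1.4°C/km

1.4°C/km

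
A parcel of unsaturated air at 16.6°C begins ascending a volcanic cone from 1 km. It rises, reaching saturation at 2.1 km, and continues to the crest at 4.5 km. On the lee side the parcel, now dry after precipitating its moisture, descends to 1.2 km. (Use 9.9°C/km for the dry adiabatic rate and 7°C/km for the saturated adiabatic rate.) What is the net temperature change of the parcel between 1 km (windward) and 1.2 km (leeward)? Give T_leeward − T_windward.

+4.98°C

Dry to 2100 m: -9.9 × 1.1 km = -10.89°C, so T = 5.71°C.
Saturated to 4500 m: -7 × 2.4 km = -16.8°C, so T = -11.09°C.
Dry descent to 1200 m: +9.9 × 3.3 km = +32.67°C, so T = 21.58°C.
Net change vs windward start: 21.58 − 16.6 = +4.98°C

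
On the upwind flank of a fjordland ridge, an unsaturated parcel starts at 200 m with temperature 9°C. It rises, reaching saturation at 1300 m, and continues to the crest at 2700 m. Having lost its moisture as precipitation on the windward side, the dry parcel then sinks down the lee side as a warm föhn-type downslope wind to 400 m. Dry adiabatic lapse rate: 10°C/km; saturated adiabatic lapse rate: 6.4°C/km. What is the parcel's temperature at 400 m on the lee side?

12.04°C

200–1300 m, dry: Δz = 1.1 km ⇒ ΔT = -11°C; T = -2°C
1300–2700 m, saturated: Δz = 1.4 km ⇒ ΔT = -8.96°C; T = -10.96°C
2700–400 m, dry descent: Δz = 2.3 km ⇒ ΔT = +23°C; T = 12.04°C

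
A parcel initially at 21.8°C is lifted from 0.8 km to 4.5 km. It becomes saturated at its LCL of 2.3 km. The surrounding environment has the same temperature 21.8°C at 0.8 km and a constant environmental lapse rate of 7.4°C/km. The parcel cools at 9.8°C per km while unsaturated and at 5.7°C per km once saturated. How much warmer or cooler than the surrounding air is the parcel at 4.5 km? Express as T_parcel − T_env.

Parcel:
  Dry to 2300 m: -9.8 × 1.5 km = -14.7°C, so T = 7.1°C.
  Saturated to 4500 m: -5.7 × 2.2 km = -12.54°C, so T = -5.44°C.
Environment:
  Environment to 4500 m: -7.4 × 3.7 km = -27.38°C, so T = -5.58°C.
T_parcel − T_env = -5.44 − (-5.58) = +0.14°C

+0.14°C (parcel warmer than environment)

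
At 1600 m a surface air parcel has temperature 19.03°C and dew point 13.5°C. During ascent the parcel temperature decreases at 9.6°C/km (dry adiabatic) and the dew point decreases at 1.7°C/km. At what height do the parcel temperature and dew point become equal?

2300 m

T and T_d converge at 9.6 − 1.7 = 7.9°C per km
Height above start = (19.03 − 13.5) / 7.9 = 0.7 km
LCL altitude = 1600 m + 700 m = 2300 m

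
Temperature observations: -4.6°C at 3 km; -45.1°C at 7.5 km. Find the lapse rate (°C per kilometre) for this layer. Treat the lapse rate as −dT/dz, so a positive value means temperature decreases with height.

9°C/km

Γ = −ΔT/Δz = (-4.6 − (-45.1)) / (7500 − 3000) m
  = 40.5°C / 4.5 km = 9°C/km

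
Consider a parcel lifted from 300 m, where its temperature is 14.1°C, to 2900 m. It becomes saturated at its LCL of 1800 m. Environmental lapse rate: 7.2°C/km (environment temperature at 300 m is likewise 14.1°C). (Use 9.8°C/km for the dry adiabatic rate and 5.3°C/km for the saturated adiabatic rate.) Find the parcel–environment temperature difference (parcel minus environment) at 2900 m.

Parcel:
  From 300 m to 1800 m (dry): cools by 9.8 × 1.5 = 14.7°C, giving -0.6°C.
  From 1800 m to 2900 m (saturated): cools by 5.3 × 1.1 = 5.83°C, giving -6.43°C.
Environment:
  From 300 m to 2900 m (environment): cools by 7.2 × 2.6 = 18.72°C, giving -4.62°C.
T_parcel − T_env = -6.43 − (-4.62) = -1.81°C

-1.81°C (parcel cooler than environment)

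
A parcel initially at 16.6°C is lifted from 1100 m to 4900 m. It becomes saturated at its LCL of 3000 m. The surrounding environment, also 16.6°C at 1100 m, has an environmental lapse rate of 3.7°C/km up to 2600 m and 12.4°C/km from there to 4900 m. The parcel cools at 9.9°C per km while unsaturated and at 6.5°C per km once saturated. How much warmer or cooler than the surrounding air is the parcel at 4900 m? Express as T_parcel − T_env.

Parcel:
  Dry to 3000 m: -9.9 × 1.9 km = -18.81°C, so T = -2.21°C.
  Saturated to 4900 m: -6.5 × 1.9 km = -12.35°C, so T = -14.56°C.
Environment:
  Environment, lower layer to 2600 m: -3.7 × 1.5 km = -5.55°C, so T = 11.05°C.
  Environment, upper layer to 4900 m: -12.4 × 2.3 km = -28.52°C, so T = -17.47°C.
T_parcel − T_env = -14.56 − (-17.47) = +2.91°C

+2.91°C (parcel warmer than environment)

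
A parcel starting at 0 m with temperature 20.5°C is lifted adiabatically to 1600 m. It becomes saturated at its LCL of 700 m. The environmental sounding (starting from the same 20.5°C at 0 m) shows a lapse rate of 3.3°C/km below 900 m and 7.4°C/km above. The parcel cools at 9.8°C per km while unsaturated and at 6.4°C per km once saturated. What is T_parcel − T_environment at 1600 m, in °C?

-4.47°C (parcel cooler than environment)

Parcel:
  0 → 700 m (dry, 9.8°C/km): ΔT = -9.8 × 0.7 = -6.86°C → T = 13.64°C
  700 → 1600 m (saturated, 6.4°C/km): ΔT = -6.4 × 0.9 = -5.76°C → T = 7.88°C
Environment:
  0 → 900 m (environment, lower layer, 3.3°C/km): ΔT = -3.3 × 0.9 = -2.97°C → T = 17.53°C
  900 → 1600 m (environment, upper layer, 7.4°C/km): ΔT = -7.4 × 0.7 = -5.18°C → T = 12.35°C
T_parcel − T_env = 7.88 − 12.35 = -4.47°C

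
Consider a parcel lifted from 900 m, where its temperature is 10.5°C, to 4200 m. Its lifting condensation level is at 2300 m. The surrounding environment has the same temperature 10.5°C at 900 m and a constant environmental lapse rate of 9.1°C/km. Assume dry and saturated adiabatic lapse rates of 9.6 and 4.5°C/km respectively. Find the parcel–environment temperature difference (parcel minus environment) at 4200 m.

Parcel:
  From 900 m to 2300 m (dry): cools by 9.6 × 1.4 = 13.44°C, giving -2.94°C.
  From 2300 m to 4200 m (saturated): cools by 4.5 × 1.9 = 8.55°C, giving -11.49°C.
Environment:
  From 900 m to 4200 m (environment): cools by 9.1 × 3.3 = 30.03°C, giving -19.53°C.
T_parcel − T_env = -11.49 − (-19.53) = +8.04°C

+8.04°C (parcel warmer than environment)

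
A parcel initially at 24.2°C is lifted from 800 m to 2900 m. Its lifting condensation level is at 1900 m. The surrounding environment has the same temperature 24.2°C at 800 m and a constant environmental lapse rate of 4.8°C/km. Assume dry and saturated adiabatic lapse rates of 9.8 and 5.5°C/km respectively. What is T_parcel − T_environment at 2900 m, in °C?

Parcel:
  800 → 1900 m (dry, 9.8°C/km): ΔT = -9.8 × 1.1 = -10.78°C → T = 13.42°C
  1900 → 2900 m (saturated, 5.5°C/km): ΔT = -5.5 × 1 = -5.5°C → T = 7.92°C
Environment:
  800 → 2900 m (environment, 4.8°C/km): ΔT = -4.8 × 2.1 = -10.08°C → T = 14.12°C
T_parcel − T_env = 7.92 − 14.12 = -6.2°C

-6.2°C (parcel cooler than environment)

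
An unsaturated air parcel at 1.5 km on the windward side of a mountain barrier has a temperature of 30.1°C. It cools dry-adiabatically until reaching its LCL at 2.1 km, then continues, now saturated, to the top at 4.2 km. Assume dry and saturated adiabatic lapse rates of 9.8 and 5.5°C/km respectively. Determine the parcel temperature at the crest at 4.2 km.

From 1500 m to 2100 m (dry): cools by 9.8 × 0.6 = 5.88°C, giving 24.22°C.
From 2100 m to 4200 m (saturated): cools by 5.5 × 2.1 = 11.55°C, giving 12.67°C.

12.67°C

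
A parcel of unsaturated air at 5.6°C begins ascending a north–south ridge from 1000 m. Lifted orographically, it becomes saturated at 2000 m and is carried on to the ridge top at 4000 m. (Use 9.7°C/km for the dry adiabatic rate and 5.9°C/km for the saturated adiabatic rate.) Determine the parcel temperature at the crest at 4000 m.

Dry to 2000 m: -9.7 × 1 km = -9.7°C, so T = -4.1°C.
Saturated to 4000 m: -5.9 × 2 km = -11.8°C, so T = -15.9°C.

-15.9°C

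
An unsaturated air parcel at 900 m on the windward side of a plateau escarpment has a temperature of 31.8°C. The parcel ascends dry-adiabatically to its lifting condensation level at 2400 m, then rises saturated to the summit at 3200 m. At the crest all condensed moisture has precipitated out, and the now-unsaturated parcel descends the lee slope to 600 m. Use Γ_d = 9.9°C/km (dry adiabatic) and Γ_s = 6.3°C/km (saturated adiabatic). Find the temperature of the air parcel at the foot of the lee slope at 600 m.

Dry to 2400 m: -9.9 × 1.5 km = -14.85°C, so T = 16.95°C.
Saturated to 3200 m: -6.3 × 0.8 km = -5.04°C, so T = 11.91°C.
Dry descent to 600 m: +9.9 × 2.6 km = +25.74°C, so T = 37.65°C.

37.65°C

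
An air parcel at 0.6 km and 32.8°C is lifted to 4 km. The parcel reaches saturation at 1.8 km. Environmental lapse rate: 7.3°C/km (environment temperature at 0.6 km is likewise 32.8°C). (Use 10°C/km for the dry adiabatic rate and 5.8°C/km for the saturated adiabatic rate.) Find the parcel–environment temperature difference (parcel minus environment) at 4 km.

Parcel:
  Dry to 1800 m: -10 × 1.2 km = -12°C, so T = 20.8°C.
  Saturated to 4000 m: -5.8 × 2.2 km = -12.76°C, so T = 8.04°C.
Environment:
  Environment to 4000 m: -7.3 × 3.4 km = -24.82°C, so T = 7.98°C.
T_parcel − T_env = 8.04 − 7.98 = +0.06°C

+0.06°C (parcel warmer than environment)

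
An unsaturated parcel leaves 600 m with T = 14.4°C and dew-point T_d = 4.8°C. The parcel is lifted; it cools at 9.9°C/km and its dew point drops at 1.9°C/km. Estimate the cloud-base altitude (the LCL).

1800 m

T and T_d converge at 9.9 − 1.9 = 8°C per km
Height above start = (14.4 − 4.8) / 8 = 1.2 km
LCL altitude = 600 m + 1200 m = 1800 m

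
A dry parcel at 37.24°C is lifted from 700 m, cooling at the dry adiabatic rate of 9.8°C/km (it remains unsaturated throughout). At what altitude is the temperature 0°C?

4500 m

Height above start = (37.24 − 0) / 9.8 = 3.8 km
Altitude = 700 m + 3800 m = 4500 m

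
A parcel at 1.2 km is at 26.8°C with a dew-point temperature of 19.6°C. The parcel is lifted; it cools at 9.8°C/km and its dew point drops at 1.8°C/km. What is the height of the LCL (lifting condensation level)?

2.1 km

T and T_d converge at 9.8 − 1.8 = 8°C per km
Height above start = (26.8 − 19.6) / 8 = 0.9 km
LCL altitude = 1200 m + 900 m = 2100 m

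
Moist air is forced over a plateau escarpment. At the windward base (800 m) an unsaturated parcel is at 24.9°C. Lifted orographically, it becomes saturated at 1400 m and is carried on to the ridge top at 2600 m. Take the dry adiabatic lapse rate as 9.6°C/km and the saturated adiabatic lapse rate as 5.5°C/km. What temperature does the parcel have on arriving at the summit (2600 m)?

800 → 1400 m (dry, 9.6°C/km): ΔT = -9.6 × 0.6 = -5.76°C → T = 19.14°C
1400 → 2600 m (saturated, 5.5°C/km): ΔT = -5.5 × 1.2 = -6.6°C → T = 12.54°C

12.54°C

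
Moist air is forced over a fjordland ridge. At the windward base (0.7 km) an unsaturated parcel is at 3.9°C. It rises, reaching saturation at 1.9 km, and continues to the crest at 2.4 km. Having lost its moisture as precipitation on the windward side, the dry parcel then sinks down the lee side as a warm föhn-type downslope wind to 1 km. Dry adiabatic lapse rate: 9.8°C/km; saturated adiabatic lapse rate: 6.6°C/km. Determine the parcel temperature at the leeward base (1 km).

From 700 m to 1900 m (dry): cools by 9.8 × 1.2 = 11.76°C, giving -7.86°C.
From 1900 m to 2400 m (saturated): cools by 6.6 × 0.5 = 3.3°C, giving -11.16°C.
From 2400 m to 1000 m (dry descent): warms by 9.8 × 1.4 = 13.72°C, giving 2.56°C.

2.56°C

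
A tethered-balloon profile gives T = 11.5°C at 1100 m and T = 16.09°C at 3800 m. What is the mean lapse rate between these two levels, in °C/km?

Γ = −ΔT/Δz = (11.5 − 16.09) / (3800 − 1100) m
  = -4.59°C / 2.7 km = -1.7°C/km

-1.7°C/km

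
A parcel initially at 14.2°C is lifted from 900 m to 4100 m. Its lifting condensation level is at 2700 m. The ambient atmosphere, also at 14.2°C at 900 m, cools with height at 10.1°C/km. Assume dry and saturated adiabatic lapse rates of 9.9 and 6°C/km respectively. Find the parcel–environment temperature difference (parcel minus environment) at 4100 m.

+6.1°C (parcel warmer than environment)

Parcel:
  Dry to 2700 m: -9.9 × 1.8 km = -17.82°C, so T = -3.62°C.
  Saturated to 4100 m: -6 × 1.4 km = -8.4°C, so T = -12.02°C.
Environment:
  Environment to 4100 m: -10.1 × 3.2 km = -32.32°C, so T = -18.12°C.
T_parcel − T_env = -12.02 − (-18.12) = +6.1°C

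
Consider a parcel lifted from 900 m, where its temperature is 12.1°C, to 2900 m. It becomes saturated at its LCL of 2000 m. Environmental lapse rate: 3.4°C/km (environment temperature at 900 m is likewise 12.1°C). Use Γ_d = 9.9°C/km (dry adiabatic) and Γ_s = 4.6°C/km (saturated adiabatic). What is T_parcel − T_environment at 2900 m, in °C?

Parcel:
  From 900 m to 2000 m (dry): cools by 9.9 × 1.1 = 10.89°C, giving 1.21°C.
  From 2000 m to 2900 m (saturated): cools by 4.6 × 0.9 = 4.14°C, giving -2.93°C.
Environment:
  From 900 m to 2900 m (environment): cools by 3.4 × 2 = 6.8°C, giving 5.3°C.
T_parcel − T_env = -2.93 − 5.3 = -8.23°C

-8.23°C (parcel cooler than environment)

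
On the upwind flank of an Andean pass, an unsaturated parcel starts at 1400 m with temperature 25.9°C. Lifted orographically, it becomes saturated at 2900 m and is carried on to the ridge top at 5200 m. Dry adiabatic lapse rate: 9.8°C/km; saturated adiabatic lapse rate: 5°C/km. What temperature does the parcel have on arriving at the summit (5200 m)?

-0.3°C

Dry to 2900 m: -9.8 × 1.5 km = -14.7°C, so T = 11.2°C.
Saturated to 5200 m: -5 × 2.3 km = -11.5°C, so T = -0.3°C.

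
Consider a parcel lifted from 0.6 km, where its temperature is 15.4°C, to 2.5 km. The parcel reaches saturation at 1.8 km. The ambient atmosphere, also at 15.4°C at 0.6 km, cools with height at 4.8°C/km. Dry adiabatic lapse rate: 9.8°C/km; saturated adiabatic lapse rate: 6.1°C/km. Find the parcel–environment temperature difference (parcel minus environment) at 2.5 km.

Parcel:
  600–1800 m, dry: Δz = 1.2 km ⇒ ΔT = -11.76°C; T = 3.64°C
  1800–2500 m, saturated: Δz = 0.7 km ⇒ ΔT = -4.27°C; T = -0.63°C
Environment:
  600–2500 m, environment: Δz = 1.9 km ⇒ ΔT = -9.12°C; T = 6.28°C
T_parcel − T_env = -0.63 − 6.28 = -6.91°C

-6.91°C (parcel cooler than environment)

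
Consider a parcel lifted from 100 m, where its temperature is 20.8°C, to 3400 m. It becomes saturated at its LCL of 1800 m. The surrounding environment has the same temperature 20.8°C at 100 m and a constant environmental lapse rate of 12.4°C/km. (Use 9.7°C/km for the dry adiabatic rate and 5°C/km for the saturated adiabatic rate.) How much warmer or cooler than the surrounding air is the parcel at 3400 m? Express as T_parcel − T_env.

Parcel:
  100–1800 m, dry: Δz = 1.7 km ⇒ ΔT = -16.49°C; T = 4.31°C
  1800–3400 m, saturated: Δz = 1.6 km ⇒ ΔT = -8°C; T = -3.69°C
Environment:
  100–3400 m, environment: Δz = 3.3 km ⇒ ΔT = -40.92°C; T = -20.12°C
T_parcel − T_env = -3.69 − (-20.12) = +16.43°C

+16.43°C (parcel warmer than environment)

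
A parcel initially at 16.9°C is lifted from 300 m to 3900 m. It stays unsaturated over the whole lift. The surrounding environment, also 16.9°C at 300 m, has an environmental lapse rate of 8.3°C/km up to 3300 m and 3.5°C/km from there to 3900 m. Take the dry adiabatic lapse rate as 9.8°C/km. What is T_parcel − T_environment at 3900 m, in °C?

Parcel:
  300–3900 m, dry: Δz = 3.6 km ⇒ ΔT = -35.28°C; T = -18.38°C
Environment:
  300–3300 m, environment, lower layer: Δz = 3 km ⇒ ΔT = -24.9°C; T = -8°C
  3300–3900 m, environment, upper layer: Δz = 0.6 km ⇒ ΔT = -2.1°C; T = -10.1°C
T_parcel − T_env = -18.38 − (-10.1) = -8.28°C

-8.28°C (parcel cooler than environment)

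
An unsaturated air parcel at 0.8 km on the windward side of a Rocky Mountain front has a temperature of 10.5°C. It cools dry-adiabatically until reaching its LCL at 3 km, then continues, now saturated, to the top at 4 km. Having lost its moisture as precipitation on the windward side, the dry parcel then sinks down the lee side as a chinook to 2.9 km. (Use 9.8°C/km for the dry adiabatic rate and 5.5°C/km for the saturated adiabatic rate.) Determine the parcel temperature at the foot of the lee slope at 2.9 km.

-5.78°C

From 800 m to 3000 m (dry): cools by 9.8 × 2.2 = 21.56°C, giving -11.06°C.
From 3000 m to 4000 m (saturated): cools by 5.5 × 1 = 5.5°C, giving -16.56°C.
From 4000 m to 2900 m (dry descent): warms by 9.8 × 1.1 = 10.78°C, giving -5.78°C.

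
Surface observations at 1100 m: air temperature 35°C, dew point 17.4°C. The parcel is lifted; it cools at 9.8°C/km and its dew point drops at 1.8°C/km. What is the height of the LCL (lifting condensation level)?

T and T_d converge at 9.8 − 1.8 = 8°C per km
Height above start = (35 − 17.4) / 8 = 2.2 km
LCL altitude = 1100 m + 2200 m = 3300 m

3300 m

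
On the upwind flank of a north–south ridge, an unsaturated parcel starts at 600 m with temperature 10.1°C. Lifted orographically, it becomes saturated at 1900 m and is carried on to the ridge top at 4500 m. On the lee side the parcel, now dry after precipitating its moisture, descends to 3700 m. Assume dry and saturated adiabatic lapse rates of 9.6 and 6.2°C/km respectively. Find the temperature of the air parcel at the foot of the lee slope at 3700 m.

600–1900 m, dry: Δz = 1.3 km ⇒ ΔT = -12.48°C; T = -2.38°C
1900–4500 m, saturated: Δz = 2.6 km ⇒ ΔT = -16.12°C; T = -18.5°C
4500–3700 m, dry descent: Δz = 0.8 km ⇒ ΔT = +7.68°C; T = -10.82°C

-10.82°C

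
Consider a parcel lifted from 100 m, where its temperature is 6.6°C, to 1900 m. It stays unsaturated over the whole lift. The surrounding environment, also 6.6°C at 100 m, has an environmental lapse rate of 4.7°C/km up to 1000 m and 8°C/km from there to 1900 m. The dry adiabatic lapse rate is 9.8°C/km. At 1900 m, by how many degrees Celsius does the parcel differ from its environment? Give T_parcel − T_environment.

-6.21°C (parcel cooler than environment)

Parcel:
  100–1900 m, dry: Δz = 1.8 km ⇒ ΔT = -17.64°C; T = -11.04°C
Environment:
  100–1000 m, environment, lower layer: Δz = 0.9 km ⇒ ΔT = -4.23°C; T = 2.37°C
  1000–1900 m, environment, upper layer: Δz = 0.9 km ⇒ ΔT = -7.2°C; T = -4.83°C
T_parcel − T_env = -11.04 − (-4.83) = -6.21°C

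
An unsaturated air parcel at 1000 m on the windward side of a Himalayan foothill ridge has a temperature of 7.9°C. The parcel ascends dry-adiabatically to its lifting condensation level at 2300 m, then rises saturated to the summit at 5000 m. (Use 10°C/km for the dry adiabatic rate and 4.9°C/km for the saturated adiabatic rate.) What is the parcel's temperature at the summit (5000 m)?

-18.33°C

1000 → 2300 m (dry, 10°C/km): ΔT = -10 × 1.3 = -13°C → T = -5.1°C
2300 → 5000 m (saturated, 4.9°C/km): ΔT = -4.9 × 2.7 = -13.23°C → T = -18.33°C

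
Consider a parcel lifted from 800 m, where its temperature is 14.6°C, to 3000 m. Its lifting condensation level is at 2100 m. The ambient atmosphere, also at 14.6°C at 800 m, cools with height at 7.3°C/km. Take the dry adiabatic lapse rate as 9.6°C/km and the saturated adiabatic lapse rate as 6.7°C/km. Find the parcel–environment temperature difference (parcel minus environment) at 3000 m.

Parcel:
  From 800 m to 2100 m (dry): cools by 9.6 × 1.3 = 12.48°C, giving 2.12°C.
  From 2100 m to 3000 m (saturated): cools by 6.7 × 0.9 = 6.03°C, giving -3.91°C.
Environment:
  From 800 m to 3000 m (environment): cools by 7.3 × 2.2 = 16.06°C, giving -1.46°C.
T_parcel − T_env = -3.91 − (-1.46) = -2.45°C

-2.45°C (parcel cooler than environment)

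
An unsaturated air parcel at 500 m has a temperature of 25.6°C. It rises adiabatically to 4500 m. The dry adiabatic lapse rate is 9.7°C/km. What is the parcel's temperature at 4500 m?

500–4500 m, dry adiabatic: Δz = 4 km ⇒ ΔT = -38.8°C; T = -13.2°C

-13.2°C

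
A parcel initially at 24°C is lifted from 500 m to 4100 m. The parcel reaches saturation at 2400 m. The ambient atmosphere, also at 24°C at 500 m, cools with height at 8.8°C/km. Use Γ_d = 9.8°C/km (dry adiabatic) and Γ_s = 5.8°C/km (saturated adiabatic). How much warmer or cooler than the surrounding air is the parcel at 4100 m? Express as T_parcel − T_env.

+3.2°C (parcel warmer than environment)

Parcel:
  500–2400 m, dry: Δz = 1.9 km ⇒ ΔT = -18.62°C; T = 5.38°C
  2400–4100 m, saturated: Δz = 1.7 km ⇒ ΔT = -9.86°C; T = -4.48°C
Environment:
  500–4100 m, environment: Δz = 3.6 km ⇒ ΔT = -31.68°C; T = -7.68°C
T_parcel − T_env = -4.48 − (-7.68) = +3.2°C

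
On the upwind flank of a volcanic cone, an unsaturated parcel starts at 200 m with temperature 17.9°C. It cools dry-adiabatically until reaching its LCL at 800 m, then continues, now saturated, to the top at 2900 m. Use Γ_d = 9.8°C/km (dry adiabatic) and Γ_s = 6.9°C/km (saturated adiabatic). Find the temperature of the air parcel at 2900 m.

-2.47°C

From 200 m to 800 m (dry): cools by 9.8 × 0.6 = 5.88°C, giving 12.02°C.
From 800 m to 2900 m (saturated): cools by 6.9 × 2.1 = 14.49°C, giving -2.47°C.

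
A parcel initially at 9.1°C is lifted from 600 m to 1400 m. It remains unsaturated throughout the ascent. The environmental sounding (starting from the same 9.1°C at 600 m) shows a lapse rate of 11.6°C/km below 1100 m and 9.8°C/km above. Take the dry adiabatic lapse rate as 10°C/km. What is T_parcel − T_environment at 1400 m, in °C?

+0.74°C (parcel warmer than environment)

Parcel:
  600 → 1400 m (dry, 10°C/km): ΔT = -10 × 0.8 = -8°C → T = 1.1°C
Environment:
  600 → 1100 m (environment, lower layer, 11.6°C/km): ΔT = -11.6 × 0.5 = -5.8°C → T = 3.3°C
  1100 → 1400 m (environment, upper layer, 9.8°C/km): ΔT = -9.8 × 0.3 = -2.94°C → T = 0.36°C
T_parcel − T_env = 1.1 − 0.36 = +0.74°C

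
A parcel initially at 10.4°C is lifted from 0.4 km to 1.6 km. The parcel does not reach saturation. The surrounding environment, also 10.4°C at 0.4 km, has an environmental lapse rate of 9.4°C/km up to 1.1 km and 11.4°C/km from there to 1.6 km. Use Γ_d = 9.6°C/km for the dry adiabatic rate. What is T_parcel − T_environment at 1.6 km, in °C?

Parcel:
  From 400 m to 1600 m (dry): cools by 9.6 × 1.2 = 11.52°C, giving -1.12°C.
Environment:
  From 400 m to 1100 m (environment, lower layer): cools by 9.4 × 0.7 = 6.58°C, giving 3.82°C.
  From 1100 m to 1600 m (environment, upper layer): cools by 11.4 × 0.5 = 5.7°C, giving -1.88°C.
T_parcel − T_env = -1.12 − (-1.88) = +0.76°C

+0.76°C (parcel warmer than environment)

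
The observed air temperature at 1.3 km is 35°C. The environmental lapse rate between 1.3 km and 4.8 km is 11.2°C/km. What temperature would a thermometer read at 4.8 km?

-4.2°C

1300–4800 m, environmental: Δz = 3.5 km ⇒ ΔT = -39.2°C; T = -4.2°C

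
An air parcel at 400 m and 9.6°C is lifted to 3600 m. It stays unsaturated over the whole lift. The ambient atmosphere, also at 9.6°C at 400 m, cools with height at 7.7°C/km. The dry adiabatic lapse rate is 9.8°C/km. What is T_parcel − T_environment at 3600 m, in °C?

-6.72°C (parcel cooler than environment)

Parcel:
  Dry to 3600 m: -9.8 × 3.2 km = -31.36°C, so T = -21.76°C.
Environment:
  Environment to 3600 m: -7.7 × 3.2 km = -24.64°C, so T = -15.04°C.
T_parcel − T_env = -21.76 − (-15.04) = -6.72°C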